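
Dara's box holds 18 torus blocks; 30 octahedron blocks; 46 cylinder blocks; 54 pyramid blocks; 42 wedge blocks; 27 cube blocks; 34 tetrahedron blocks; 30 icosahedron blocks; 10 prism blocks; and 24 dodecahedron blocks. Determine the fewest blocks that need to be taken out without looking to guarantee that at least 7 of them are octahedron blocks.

In the worst case for collecting octahedron blocks, every non-octahedron block comes out first.
There are 18 + 46 + 54 + 42 + 27 + 34 + 30 + 10 + 24 = 285 non-octahedron blocks altogether.
After those, each further block must be octahedron, so 285 + 7 = 292 draws guarantee 7 octahedron blocks.

292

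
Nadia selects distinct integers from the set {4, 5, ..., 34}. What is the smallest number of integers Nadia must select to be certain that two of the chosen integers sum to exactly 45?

20

Group the elements by complementary pair {x, 45−x}: {11,34}, {12,33}, {13,32}, …, giving 12 two-element pairs and 7 integers whose partner 45−x falls outside [4,34].
By pigeonhole, treating each of those 19 groups as a pigeonhole, one can pick one integer per group — 19 integers — with no two summing to 45.
The 20th integer lands in an occupied pair, forcing a sum of 45.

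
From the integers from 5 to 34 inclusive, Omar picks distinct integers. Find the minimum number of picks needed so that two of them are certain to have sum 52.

23

Group the elements by complementary pair {x, 52−x}: {18,34}, {19,33}, {20,32}, …, giving 8 two-element pairs, the single value 26 (it cannot pair with itself since the integers are distinct), and 13 integers whose partner 52−x falls outside [5,34].
Treating each of those 22 groups as a pigeonhole, one can pick one integer per group — 22 integers — with no two summing to 52.
The 23rd integer lands in an occupied pair, forcing a sum of 52.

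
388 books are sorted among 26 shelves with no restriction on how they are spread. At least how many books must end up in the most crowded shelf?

Pigeonhole: the 26 shelves are the holes and the 388 books are the pigeons.
If every shelf held at most 14 books, the total would be at most 26 × 14 = 364, which is less than 388.
So some shelf holds at least ⌈388/26⌉ = 15 books.

15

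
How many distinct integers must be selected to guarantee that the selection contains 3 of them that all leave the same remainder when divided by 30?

By pigeonhole, the 30 residue classes mod 30 are the pigeonholes.
With 60 integers one could put 2 in each residue class and have no class reach 3.
The 61st integer pushes some class to 3, so 30·2 + 1 = 61.

61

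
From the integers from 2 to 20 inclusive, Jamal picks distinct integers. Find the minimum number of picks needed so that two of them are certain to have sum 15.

14

A set avoiding the sum 15 can contain at most one of each pair {x, 15−x}, plus the 7 elements whose complement lies outside the range.
The integers 8, …, 20 (13 of them) are such a set: any two sum to at least 8+9 = 17 > 15.
Pigeonhole: any 14th integer completes one of the 6 pairs, so 14 choices force a sum of 15.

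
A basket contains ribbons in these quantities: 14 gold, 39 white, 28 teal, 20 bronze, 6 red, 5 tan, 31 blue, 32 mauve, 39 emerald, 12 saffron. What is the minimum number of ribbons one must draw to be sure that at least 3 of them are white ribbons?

In the worst case for collecting white ribbons, every non-white ribbon comes out first.
There are 14 + 28 + 20 + 6 + 5 + 31 + 32 + 39 + 12 = 187 non-white ribbons altogether.
After those, each further ribbon must be white, so 187 + 3 = 190 draws guarantee 3 white ribbons.

190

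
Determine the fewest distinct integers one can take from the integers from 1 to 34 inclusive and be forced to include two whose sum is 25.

23

A set avoiding the sum 25 can contain at most one of each pair {x, 25−x}, plus the 10 elements whose complement lies outside the range.
The integers 13, …, 34 (22 of them) are such a set: any two sum to at least 13+14 = 27 > 25.
By pigeonhole, any 23rd integer completes one of the 12 pairs, so 23 choices force a sum of 25.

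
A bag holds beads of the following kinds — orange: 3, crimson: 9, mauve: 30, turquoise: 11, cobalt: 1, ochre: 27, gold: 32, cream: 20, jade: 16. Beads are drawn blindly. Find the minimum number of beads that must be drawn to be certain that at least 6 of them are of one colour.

Pigeonhole: the 9 colours are the holes; the beads drawn are the pigeons.
To avoid 6 of any one colour, the worst case takes at most 5 of each colour, or every bead of a colour that has fewer than 5.
That gives 3 + 5 + 5 + 5 + 1 + 5 + 5 + 5 + 5 = 39 beads with no colour reaching 6.
The next bead forces some colour to 6, so 39 + 1 = 40.

40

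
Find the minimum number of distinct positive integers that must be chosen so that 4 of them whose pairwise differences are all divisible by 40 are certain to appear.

Integers whose pairwise differences are multiples of 40 are exactly those sharing a remainder mod 40. By the pigeonhole principle, the 40 residue classes mod 40 are the pigeonholes.
With 120 integers one could put 3 in each residue class and have no class reach 4.
The 121st integer pushes some class to 4, so 40·3 + 1 = 121.

121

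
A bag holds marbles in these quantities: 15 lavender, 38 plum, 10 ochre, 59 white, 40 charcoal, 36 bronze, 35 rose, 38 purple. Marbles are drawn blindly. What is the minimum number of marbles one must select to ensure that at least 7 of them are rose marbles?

243

In the worst case for collecting rose marbles, every non-rose marble comes out first.
There are 15 + 38 + 10 + 59 + 40 + 36 + 38 = 236 non-rose marbles altogether.
After those, each further marble must be rose, so 236 + 7 = 243 draws guarantee 7 rose marbles.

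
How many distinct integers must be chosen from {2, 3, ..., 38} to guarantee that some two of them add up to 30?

25

Group the elements by complementary pair {x, 30−x}: {2,28}, {3,27}, {4,26}, …, giving 13 two-element pairs, the single value 15 (it cannot pair with itself since the integers are distinct), and 10 integers whose partner 30−x falls outside [2,38].
Treating each of those 24 groups as a pigeonhole, one can pick one integer per group — 24 integers — with no two summing to 30.
The 25th integer lands in an occupied pair, forcing a sum of 30.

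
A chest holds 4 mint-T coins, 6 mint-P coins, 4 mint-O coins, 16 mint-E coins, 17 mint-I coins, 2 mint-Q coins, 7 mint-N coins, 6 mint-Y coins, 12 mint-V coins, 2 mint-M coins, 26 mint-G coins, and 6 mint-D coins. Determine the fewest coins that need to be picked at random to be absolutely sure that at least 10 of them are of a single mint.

Pigeonhole: put each drawn coin into a box by mint. The largest draw with every box below 10 takes min(count, 9) from each mint; mints with fewer than 9 contribute all they have.
Σ min(cᵢ, 9) = 4 + 6 + 4 + 9 + 9 + 2 + 7 + 6 + 9 + 2 + 9 + 6 = 73.
Draw number 73 + 1 = 74 must push one box to 10.

74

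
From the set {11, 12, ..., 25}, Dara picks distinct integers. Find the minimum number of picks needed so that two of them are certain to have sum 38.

10

A set avoiding the sum 38 can contain at most one of each pair {x, 38−x}, plus the 3 elements whose complement lies outside the range or equal to its own complement.
The integers 11, …, 19 (9 of them) are such a set: any two sum to at least 11+12 = 23 and at most 18+19 = 37 < 38.
By the pigeonhole principle, any 10th integer completes one of the 6 pairs, so 10 choices force a sum of 38.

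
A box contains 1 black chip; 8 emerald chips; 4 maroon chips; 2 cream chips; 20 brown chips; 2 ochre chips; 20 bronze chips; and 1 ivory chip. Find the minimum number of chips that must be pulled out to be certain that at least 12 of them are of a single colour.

41

Put each drawn chip into a box by colour. The largest draw with every box below 12 takes min(count, 11) from each colour; colours with fewer than 11 contribute all they have.
Σ min(cᵢ, 11) = 1 + 8 + 4 + 2 + 11 + 2 + 11 + 1 = 40.
Draw number 40 + 1 = 41 must push one box to 12.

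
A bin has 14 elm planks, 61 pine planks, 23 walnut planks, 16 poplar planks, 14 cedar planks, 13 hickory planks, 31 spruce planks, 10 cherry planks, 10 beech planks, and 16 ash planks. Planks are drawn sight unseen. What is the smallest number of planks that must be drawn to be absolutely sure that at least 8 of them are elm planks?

202

In the worst case for collecting elm planks, every non-elm plank comes out first.
There are 61 + 23 + 16 + 14 + 13 + 31 + 10 + 10 + 16 = 194 non-elm planks altogether.
After those, each further plank must be elm, so 194 + 8 = 202 draws guarantee 8 elm planks.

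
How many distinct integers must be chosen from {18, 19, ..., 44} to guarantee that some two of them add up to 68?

18

A set avoiding the sum 68 can contain at most one of each pair {x, 68−x}, plus the 7 elements whose complement lies outside the range or equal to its own complement.
The integers 18, …, 34 (17 of them) are such a set: any two sum to at least 18+19 = 37 and at most 33+34 = 67 < 68.
By the pigeonhole principle, any 18th integer completes one of the 10 pairs, so 18 choices force a sum of 68.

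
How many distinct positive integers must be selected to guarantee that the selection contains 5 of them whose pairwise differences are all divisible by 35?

Integers whose pairwise differences are multiples of 35 are exactly those sharing a remainder mod 35. The 35 residue classes mod 35 are the pigeonholes.
With 140 integers one could put 4 in each residue class and have no class reach 5.
The 141st integer pushes some class to 5, so 35·4 + 1 = 141.

141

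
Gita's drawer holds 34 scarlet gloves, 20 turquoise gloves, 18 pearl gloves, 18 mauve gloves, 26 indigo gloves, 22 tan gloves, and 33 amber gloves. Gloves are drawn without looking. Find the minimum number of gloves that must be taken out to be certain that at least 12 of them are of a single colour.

An adversary could hand out at most 11 gloves per colour: 11 + 11 + 11 + 11 + 11 + 11 + 11 = 77 gloves and still no colour has 12.
One more glove lands in a colour already at 11, so 78 draws are enough and 77 are not.

78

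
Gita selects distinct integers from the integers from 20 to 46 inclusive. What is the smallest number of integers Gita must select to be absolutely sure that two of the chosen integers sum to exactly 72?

Group the elements by complementary pair {x, 72−x}: {26,46}, {27,45}, {28,44}, …, giving 10 two-element pairs, the single value 36 (it cannot pair with itself since the integers are distinct), and 6 integers whose partner 72−x falls outside [20,46].
Treating each of those 17 groups as a pigeonhole, one can pick one integer per group — 17 integers — with no two summing to 72.
The 18th integer lands in an occupied pair, forcing a sum of 72.

18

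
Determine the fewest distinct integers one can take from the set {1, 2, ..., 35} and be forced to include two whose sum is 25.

24

A set avoiding the sum 25 can contain at most one of each pair {x, 25−x}, plus the 11 elements whose complement lies outside the range.
The integers 13, …, 35 (23 of them) are such a set: any two sum to at least 13+14 = 27 > 25.
Any 24th integer completes one of the 12 pairs, so 24 choices force a sum of 25.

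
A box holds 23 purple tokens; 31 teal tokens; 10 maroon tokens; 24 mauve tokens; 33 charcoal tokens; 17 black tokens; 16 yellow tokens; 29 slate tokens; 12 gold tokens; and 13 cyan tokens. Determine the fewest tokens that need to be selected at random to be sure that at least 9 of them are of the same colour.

By pigeonhole, the 10 colours are the holes; the tokens drawn are the pigeons.
To avoid 9 of any one colour, the worst case takes at most 8 of each colour.
That gives 8 + 8 + 8 + 8 + 8 + 8 + 8 + 8 + 8 + 8 = 80 tokens with no colour reaching 9.
The next token forces some colour to 9, so 80 + 1 = 81.

81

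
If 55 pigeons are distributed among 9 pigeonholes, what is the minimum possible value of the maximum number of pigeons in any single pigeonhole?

7

By the pigeonhole principle, the 9 pigeonholes are the holes and the 55 pigeons are the pigeons.
If every pigeonhole held at most 6 pigeons, the total would be at most 9 × 6 = 54, which is less than 55.
So some pigeonhole holds at least ⌈55/9⌉ = 7 pigeons.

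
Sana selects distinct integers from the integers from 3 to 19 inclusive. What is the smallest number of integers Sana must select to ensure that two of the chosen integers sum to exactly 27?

Group the elements by complementary pair {x, 27−x}: {8,19}, {9,18}, {10,17}, …, giving 6 two-element pairs and 5 integers whose partner 27−x falls outside [3,19].
Treating each of those 11 groups as a pigeonhole, one can pick one integer per group — 11 integers — with no two summing to 27.
The 12th integer lands in an occupied pair, forcing a sum of 27.

12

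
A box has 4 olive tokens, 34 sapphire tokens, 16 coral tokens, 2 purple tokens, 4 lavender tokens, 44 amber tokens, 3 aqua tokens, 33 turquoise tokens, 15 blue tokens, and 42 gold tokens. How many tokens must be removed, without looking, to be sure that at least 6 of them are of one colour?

An adversary could hand out at most 5 tokens per colour (4 colours run out sooner): 4 + 5 + 5 + 2 + 4 + 5 + 3 + 5 + 5 + 5 = 43 tokens and still no colour has 6.
One more token lands in a colour already at 5, so 44 draws are enough and 43 are not.

44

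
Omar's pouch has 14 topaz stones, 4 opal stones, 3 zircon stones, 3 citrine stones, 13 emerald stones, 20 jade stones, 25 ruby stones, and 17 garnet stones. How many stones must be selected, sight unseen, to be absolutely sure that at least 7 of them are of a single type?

41

Pigeonhole: put each drawn stone into a box by type. The largest draw with every box below 7 takes min(count, 6) from each type; types with fewer than 6 contribute all they have.
Σ min(cᵢ, 6) = 6 + 4 + 3 + 3 + 6 + 6 + 6 + 6 = 40.
Draw number 40 + 1 = 41 must push one box to 7.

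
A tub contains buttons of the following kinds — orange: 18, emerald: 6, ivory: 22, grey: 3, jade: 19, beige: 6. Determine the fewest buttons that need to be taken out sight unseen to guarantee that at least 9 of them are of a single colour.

By the pigeonhole principle, put each drawn button into a box by colour. The largest draw with every box below 9 takes min(count, 8) from each colour; colours with fewer than 8 contribute all they have.
Σ min(cᵢ, 8) = 8 + 6 + 8 + 3 + 8 + 6 = 39.
Draw number 39 + 1 = 40 must push one box to 9.

40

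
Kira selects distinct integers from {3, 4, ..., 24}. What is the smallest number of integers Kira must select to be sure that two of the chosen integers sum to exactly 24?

Two chosen integers sum to 24 exactly when both halves of some pair {x, 24−x} with 3 ≤ x ≤ 24−x ≤ 21 are chosen — 9 such pairs.
The remaining 4 elements (those with no distinct partner in range) can never complete a 24-sum, so the worst case takes all of them and one from each pair: 4 + 9 = 13.
By pigeonhole, the 14th integer has to be the second member of some pair, so 13 + 1 = 14.

14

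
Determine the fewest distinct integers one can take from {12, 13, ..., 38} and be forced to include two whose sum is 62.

A set avoiding the sum 62 can contain at most one of each pair {x, 62−x}, plus the 13 elements whose complement lies outside the range or equal to its own complement.
The integers 12, …, 31 (20 of them) are such a set: any two sum to at least 12+13 = 25 and at most 30+31 = 61 < 62.
By the pigeonhole principle, any 21st integer completes one of the 7 pairs, so 21 choices force a sum of 62.

21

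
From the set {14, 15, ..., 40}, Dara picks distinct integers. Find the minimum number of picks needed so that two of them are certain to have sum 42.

Group the elements by complementary pair {x, 42−x}: {14,28}, {15,27}, {16,26}, …, giving 7 two-element pairs, the single value 21 (it cannot pair with itself since the integers are distinct), and 12 integers whose partner 42−x falls outside [14,40].
Treating each of those 20 groups as a pigeonhole, one can pick one integer per group — 20 integers — with no two summing to 42.
The 21st integer lands in an occupied pair, forcing a sum of 42.

21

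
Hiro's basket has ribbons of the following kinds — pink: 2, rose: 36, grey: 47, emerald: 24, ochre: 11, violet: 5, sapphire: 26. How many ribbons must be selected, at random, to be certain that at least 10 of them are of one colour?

By pigeonhole, put each drawn ribbon into a box by colour. The largest draw with every box below 10 takes min(count, 9) from each colour; colours with fewer than 9 contribute all they have.
Σ min(cᵢ, 9) = 2 + 9 + 9 + 9 + 9 + 5 + 9 = 52.
Draw number 52 + 1 = 53 must push one box to 10.

53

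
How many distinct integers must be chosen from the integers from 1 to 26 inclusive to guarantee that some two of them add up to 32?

A set avoiding the sum 32 can contain at most one of each pair {x, 32−x}, plus the 6 elements whose complement lies outside the range or equal to its own complement.
The integers 1, …, 16 (16 of them) are such a set: any two sum to at least 1+2 = 3 and at most 15+16 = 31 < 32.
By pigeonhole, any 17th integer completes one of the 10 pairs, so 17 choices force a sum of 32.

17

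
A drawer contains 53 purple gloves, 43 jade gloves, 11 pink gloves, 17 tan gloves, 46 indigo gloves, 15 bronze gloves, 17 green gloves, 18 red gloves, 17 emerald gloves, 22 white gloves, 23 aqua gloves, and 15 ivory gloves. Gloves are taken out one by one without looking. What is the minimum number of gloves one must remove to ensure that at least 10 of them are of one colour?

109

Pigeonhole: the 12 colours are the holes; the gloves drawn are the pigeons.
To avoid 10 of any one colour, the worst case takes at most 9 of each colour.
That gives 9 + 9 + 9 + 9 + 9 + 9 + 9 + 9 + 9 + 9 + 9 + 9 = 108 gloves with no colour reaching 10.
The next glove forces some colour to 10, so 108 + 1 = 109.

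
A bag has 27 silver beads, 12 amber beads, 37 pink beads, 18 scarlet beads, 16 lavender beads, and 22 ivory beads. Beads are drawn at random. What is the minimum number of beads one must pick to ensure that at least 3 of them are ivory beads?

In the worst case for collecting ivory beads, every non-ivory bead comes out first.
There are 27 + 12 + 37 + 18 + 16 = 110 non-ivory beads altogether.
After those, each further bead must be ivory, so 110 + 3 = 113 draws guarantee 3 ivory beads.

113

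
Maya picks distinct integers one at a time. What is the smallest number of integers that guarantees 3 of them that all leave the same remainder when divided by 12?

25

The 12 residue classes mod 12 are the pigeonholes.
With 24 integers one could put 2 in each residue class and have no class reach 3.
The 25th integer pushes some class to 3, so 12·2 + 1 = 25.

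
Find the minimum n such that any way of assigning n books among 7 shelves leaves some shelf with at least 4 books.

22

With 21 books one could put exactly 3 in each of the 7 shelves, and no shelf would reach 4.
By the pigeonhole principle, one more book must land in a shelf that already has 3, giving it 4.
So 7 × 3 + 1 = 22 books are required.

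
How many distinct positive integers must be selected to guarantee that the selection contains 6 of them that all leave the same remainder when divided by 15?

76

Pigeonhole: the 15 residue classes mod 15 are the pigeonholes.
With 75 integers one could put 5 in each residue class and have no class reach 6.
The 76th integer pushes some class to 6, so 15·5 + 1 = 76.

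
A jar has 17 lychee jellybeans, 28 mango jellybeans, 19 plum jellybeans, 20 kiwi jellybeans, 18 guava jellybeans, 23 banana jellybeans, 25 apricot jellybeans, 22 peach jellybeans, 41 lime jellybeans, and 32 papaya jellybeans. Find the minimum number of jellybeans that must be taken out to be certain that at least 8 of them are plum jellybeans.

In the worst case for collecting plum jellybeans, every non-plum jellybean comes out first.
There are 17 + 28 + 20 + 18 + 23 + 25 + 22 + 41 + 32 = 226 non-plum jellybeans altogether.
After those, each further jellybean must be plum, so 226 + 8 = 234 draws guarantee 8 plum jellybeans.

234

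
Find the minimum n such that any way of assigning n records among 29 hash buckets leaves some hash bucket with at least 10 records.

With 261 records one could put exactly 9 in each of the 29 hash buckets, and no hash bucket would reach 10.
One more record must land in a hash bucket that already has 9, giving it 10.
So 29 × 9 + 1 = 262 records are required.

262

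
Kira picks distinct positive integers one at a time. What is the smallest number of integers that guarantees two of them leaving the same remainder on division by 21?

The 21 residue classes mod 21 are the pigeonholes.
With 21 integers one could put 1 in each residue class and have no class reach 2.
The 22nd integer pushes some class to 2, so 21·1 + 1 = 22.

22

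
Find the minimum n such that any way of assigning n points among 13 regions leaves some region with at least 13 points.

157

With 156 points one could put exactly 12 in each of the 13 regions, and no region would reach 13.
By pigeonhole, one more point must land in a region that already has 12, giving it 13.
So 13 × 12 + 1 = 157 points are required.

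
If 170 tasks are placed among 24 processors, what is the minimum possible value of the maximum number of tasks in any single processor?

By pigeonhole, the 24 processors are the holes and the 170 tasks are the pigeons.
If every processor held at most 7 tasks, the total would be at most 24 × 7 = 168, which is less than 170.
So some processor holds at least ⌈170/24⌉ = 8 tasks.

8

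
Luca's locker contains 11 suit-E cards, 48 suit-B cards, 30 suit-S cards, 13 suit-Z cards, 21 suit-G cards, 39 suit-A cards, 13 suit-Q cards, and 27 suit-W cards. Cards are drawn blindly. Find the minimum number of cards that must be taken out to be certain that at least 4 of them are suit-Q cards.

193

In the worst case for collecting suit-Q cards, every non-suit-Q card comes out first.
There are 11 + 48 + 30 + 13 + 21 + 39 + 27 = 189 non-suit-Q cards altogether.
After those, each further card must be suit-Q, so 189 + 4 = 193 draws guarantee 4 suit-Q cards.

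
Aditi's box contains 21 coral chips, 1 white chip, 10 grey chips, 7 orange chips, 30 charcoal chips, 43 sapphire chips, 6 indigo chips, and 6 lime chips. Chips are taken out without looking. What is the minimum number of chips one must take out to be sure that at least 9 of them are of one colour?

An adversary could hand out at most 8 chips per colour (4 colours run out sooner): 8 + 1 + 8 + 7 + 8 + 8 + 6 + 6 = 52 chips and still no colour has 9.
By pigeonhole, one more chip lands in a colour already at 8, so 53 draws are enough and 52 are not.

53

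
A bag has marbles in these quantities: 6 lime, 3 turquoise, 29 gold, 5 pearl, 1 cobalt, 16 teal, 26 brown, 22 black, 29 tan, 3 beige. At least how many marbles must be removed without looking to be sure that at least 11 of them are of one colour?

An adversary could hand out at most 10 marbles per colour (5 colours run out sooner): 6 + 3 + 10 + 5 + 1 + 10 + 10 + 10 + 10 + 3 = 68 marbles and still no colour has 11.
By pigeonhole, one more marble lands in a colour already at 10, so 69 draws are enough and 68 are not.

69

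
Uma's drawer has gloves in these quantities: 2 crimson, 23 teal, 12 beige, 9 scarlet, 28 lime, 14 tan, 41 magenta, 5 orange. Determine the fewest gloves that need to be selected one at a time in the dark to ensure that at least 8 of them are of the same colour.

By pigeonhole, put each drawn glove into a box by colour. The largest draw with every box below 8 takes min(count, 7) from each colour; colours with fewer than 7 contribute all they have.
Σ min(cᵢ, 7) = 2 + 7 + 7 + 7 + 7 + 7 + 7 + 5 = 49.
Draw number 49 + 1 = 50 must push one box to 8.

50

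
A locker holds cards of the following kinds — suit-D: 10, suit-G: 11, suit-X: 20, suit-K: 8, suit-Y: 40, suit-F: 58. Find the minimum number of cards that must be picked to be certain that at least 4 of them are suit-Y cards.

111

In the worst case for collecting suit-Y cards, every non-suit-Y card comes out first.
There are 10 + 11 + 20 + 8 + 58 = 107 non-suit-Y cards altogether.
After those, each further card must be suit-Y, so 107 + 4 = 111 draws guarantee 4 suit-Y cards.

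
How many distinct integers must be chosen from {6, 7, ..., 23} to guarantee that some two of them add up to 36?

14

Two chosen integers sum to 36 exactly when both halves of some pair {x, 36−x} with 13 ≤ x ≤ 36−x ≤ 23 are chosen — 5 such pairs.
The remaining 8 elements (those with no distinct partner in range) can never complete a 36-sum, so the worst case takes all of them and one from each pair: 8 + 5 = 13.
The 14th integer has to be the second member of some pair, so 13 + 1 = 14.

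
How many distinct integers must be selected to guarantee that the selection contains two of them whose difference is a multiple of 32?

33

Integers whose pairwise differences are multiples of 32 are exactly those sharing a remainder mod 32. The 32 residue classes mod 32 are the pigeonholes.
With 32 integers one could put 1 in each residue class and have no class reach 2.
The 33rd integer pushes some class to 2, so 32·1 + 1 = 33.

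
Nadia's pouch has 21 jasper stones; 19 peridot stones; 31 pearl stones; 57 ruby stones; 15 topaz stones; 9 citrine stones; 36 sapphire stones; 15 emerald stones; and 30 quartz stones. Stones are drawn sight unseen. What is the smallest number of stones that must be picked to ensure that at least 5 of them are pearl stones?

In the worst case for collecting pearl stones, every non-pearl stone comes out first.
There are 21 + 19 + 57 + 15 + 9 + 36 + 15 + 30 = 202 non-pearl stones altogether.
After those, each further stone must be pearl, so 202 + 5 = 207 draws guarantee 5 pearl stones.

207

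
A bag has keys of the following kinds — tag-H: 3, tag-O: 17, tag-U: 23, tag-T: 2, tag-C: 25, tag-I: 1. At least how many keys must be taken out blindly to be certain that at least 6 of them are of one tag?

By the pigeonhole principle, the 6 tags are the holes; the keys drawn are the pigeons.
To avoid 6 of any one tag, the worst case takes at most 5 of each tag, or every key of a tag that has fewer than 5.
That gives 3 + 5 + 5 + 2 + 5 + 1 = 21 keys with no tag reaching 6.
The next key forces some tag to 6, so 21 + 1 = 22.

22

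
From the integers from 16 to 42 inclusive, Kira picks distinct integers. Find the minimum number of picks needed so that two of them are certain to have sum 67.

A set avoiding the sum 67 can contain at most one of each pair {x, 67−x}, plus the 9 elements whose complement lies outside the range.
The integers 16, …, 33 (18 of them) are such a set: any two sum to at least 16+17 = 33 and at most 32+33 = 65 < 67.
By pigeonhole, any 19th integer completes one of the 9 pairs, so 19 choices force a sum of 67.

19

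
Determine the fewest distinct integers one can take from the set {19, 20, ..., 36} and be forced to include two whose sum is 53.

Two chosen integers sum to 53 exactly when both halves of some pair {x, 53−x} with 19 ≤ x ≤ 53−x ≤ 34 are chosen — 8 such pairs.
The remaining 2 elements (those with no distinct partner in range) can never complete a 53-sum, so the worst case takes all of them and one from each pair: 2 + 8 = 10.
By the pigeonhole principle, the 11th integer has to be the second member of some pair, so 10 + 1 = 11.

11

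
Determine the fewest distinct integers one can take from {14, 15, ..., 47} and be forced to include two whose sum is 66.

21

Two chosen integers sum to 66 exactly when both halves of some pair {x, 66−x} with 19 ≤ x ≤ 66−x ≤ 47 are chosen — 14 such pairs.
The remaining 6 elements (those with no distinct partner in range) can never complete a 66-sum, so the worst case takes all of them and one from each pair: 6 + 14 = 20.
The 21st integer has to be the second member of some pair, so 20 + 1 = 21.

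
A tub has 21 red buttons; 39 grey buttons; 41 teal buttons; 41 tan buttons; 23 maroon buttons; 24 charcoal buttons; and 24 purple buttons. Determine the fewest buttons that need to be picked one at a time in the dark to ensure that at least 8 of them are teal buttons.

180

In the worst case for collecting teal buttons, every non-teal button comes out first.
There are 21 + 39 + 41 + 23 + 24 + 24 = 172 non-teal buttons altogether.
After those, each further button must be teal, so 172 + 8 = 180 draws guarantee 8 teal buttons.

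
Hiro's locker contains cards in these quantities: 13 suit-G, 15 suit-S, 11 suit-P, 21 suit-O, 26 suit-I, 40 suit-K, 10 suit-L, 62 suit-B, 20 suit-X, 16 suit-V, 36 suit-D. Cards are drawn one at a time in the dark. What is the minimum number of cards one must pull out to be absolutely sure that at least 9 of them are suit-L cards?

269

In the worst case for collecting suit-L cards, every non-suit-L card comes out first.
There are 13 + 15 + 11 + 21 + 26 + 40 + 62 + 20 + 16 + 36 = 260 non-suit-L cards altogether.
After those, each further card must be suit-L, so 260 + 9 = 269 draws guarantee 9 suit-L cards.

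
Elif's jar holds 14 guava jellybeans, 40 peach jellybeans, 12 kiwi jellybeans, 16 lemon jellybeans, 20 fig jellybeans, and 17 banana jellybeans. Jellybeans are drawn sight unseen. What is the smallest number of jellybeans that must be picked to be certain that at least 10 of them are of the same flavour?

Put each drawn jellybean into a box by flavour. The largest draw with every box below 10 takes min(count, 9) from each flavour.
Σ min(cᵢ, 9) = 9 + 9 + 9 + 9 + 9 + 9 = 54.
Draw number 54 + 1 = 55 must push one box to 10.

55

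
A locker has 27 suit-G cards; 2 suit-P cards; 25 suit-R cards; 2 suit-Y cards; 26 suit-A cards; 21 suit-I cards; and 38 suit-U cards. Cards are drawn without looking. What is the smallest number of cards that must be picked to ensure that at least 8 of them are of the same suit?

40

By pigeonhole, put each drawn card into a box by suit. The largest draw with every box below 8 takes min(count, 7) from each suit; suits with fewer than 7 contribute all they have.
Σ min(cᵢ, 7) = 7 + 2 + 7 + 2 + 7 + 7 + 7 = 39.
Draw number 39 + 1 = 40 must push one box to 8.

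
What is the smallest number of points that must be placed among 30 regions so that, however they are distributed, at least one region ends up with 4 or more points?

91

With 90 points one could put exactly 3 in each of the 30 regions, and no region would reach 4.
One more point must land in a region that already has 3, giving it 4.
So 30 × 3 + 1 = 91 points are required.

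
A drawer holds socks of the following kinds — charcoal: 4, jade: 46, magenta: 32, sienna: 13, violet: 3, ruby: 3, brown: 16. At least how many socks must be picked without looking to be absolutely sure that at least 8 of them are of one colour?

39

The 7 colours are the holes; the socks drawn are the pigeons.
To avoid 8 of any one colour, the worst case takes at most 7 of each colour, or every sock of a colour that has fewer than 7.
That gives 4 + 7 + 7 + 7 + 3 + 3 + 7 = 38 socks with no colour reaching 8.
The next sock forces some colour to 8, so 38 + 1 = 39.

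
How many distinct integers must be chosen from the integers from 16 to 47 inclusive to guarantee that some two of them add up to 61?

A set avoiding the sum 61 can contain at most one of each pair {x, 61−x}, plus the 2 elements whose complement lies outside the range.
The integers 31, …, 47 (17 of them) are such a set: any two sum to at least 31+32 = 63 > 61.
Pigeonhole: any 18th integer completes one of the 15 pairs, so 18 choices force a sum of 61.

18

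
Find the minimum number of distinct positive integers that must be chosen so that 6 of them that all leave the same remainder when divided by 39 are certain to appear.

196

The 39 residue classes mod 39 are the pigeonholes.
With 195 integers one could put 5 in each residue class and have no class reach 6.
The 196th integer pushes some class to 6, so 39·5 + 1 = 196.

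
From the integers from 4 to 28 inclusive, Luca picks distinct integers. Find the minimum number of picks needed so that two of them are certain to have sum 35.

15

A set avoiding the sum 35 can contain at most one of each pair {x, 35−x}, plus the 3 elements whose complement lies outside the range.
The integers 4, …, 17 (14 of them) are such a set: any two sum to at least 4+5 = 9 and at most 16+17 = 33 < 35.
Any 15th integer completes one of the 11 pairs, so 15 choices force a sum of 35.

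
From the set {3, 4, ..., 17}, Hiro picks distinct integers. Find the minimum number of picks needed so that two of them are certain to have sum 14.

A set avoiding the sum 14 can contain at most one of each pair {x, 14−x}, plus the 7 elements whose complement lies outside the range or equal to its own complement.
The integers 7, …, 17 (11 of them) are such a set: any two sum to at least 7+8 = 15 > 14.
Any 12th integer completes one of the 4 pairs, so 12 choices force a sum of 14.

12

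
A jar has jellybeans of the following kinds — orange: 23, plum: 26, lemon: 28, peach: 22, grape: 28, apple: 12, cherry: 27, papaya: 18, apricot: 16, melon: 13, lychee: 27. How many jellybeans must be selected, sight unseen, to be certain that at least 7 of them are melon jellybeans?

In the worst case for collecting melon jellybeans, every non-melon jellybean comes out first.
There are 23 + 26 + 28 + 22 + 28 + 12 + 27 + 18 + 16 + 27 = 227 non-melon jellybeans altogether.
After those, each further jellybean must be melon, so 227 + 7 = 234 draws guarantee 7 melon jellybeans.

234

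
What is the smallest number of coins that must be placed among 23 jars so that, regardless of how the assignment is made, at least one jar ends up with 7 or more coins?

139

With 138 coins one could put exactly 6 in each of the 23 jars, and no jar would reach 7.
By the pigeonhole principle, one more coin must land in a jar that already has 6, giving it 7.
So 23 × 6 + 1 = 139 coins are required.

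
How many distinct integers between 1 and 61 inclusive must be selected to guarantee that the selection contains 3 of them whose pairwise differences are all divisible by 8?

17

Integers whose pairwise differences are multiples of 8 are exactly those sharing a remainder mod 8. The 8 residue classes mod 8 are the pigeonholes.
With 16 integers one could put 2 in each residue class and have no class reach 3.
The 17th integer pushes some class to 3, so 8·2 + 1 = 17.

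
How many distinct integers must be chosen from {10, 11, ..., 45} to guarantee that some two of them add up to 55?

A set avoiding the sum 55 can contain at most one of each pair {x, 55−x}.
The integers 28, …, 45 (18 of them) are such a set: any two sum to at least 28+29 = 57 > 55.
By pigeonhole, any 19th integer completes one of the 18 pairs, so 19 choices force a sum of 55.

19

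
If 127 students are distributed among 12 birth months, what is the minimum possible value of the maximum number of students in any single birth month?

11

The 12 birth months are the holes and the 127 students are the pigeons.
If every birth month held at most 10 students, the total would be at most 12 × 10 = 120, which is less than 127.
So some birth month holds at least ⌈127/12⌉ = 11 students.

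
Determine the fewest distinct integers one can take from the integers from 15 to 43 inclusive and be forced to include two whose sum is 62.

A set avoiding the sum 62 can contain at most one of each pair {x, 62−x}, plus the 5 elements whose complement lies outside the range or equal to its own complement.
The integers 15, …, 31 (17 of them) are such a set: any two sum to at least 15+16 = 31 and at most 30+31 = 61 < 62.
Pigeonhole: any 18th integer completes one of the 12 pairs, so 18 choices force a sum of 62.

18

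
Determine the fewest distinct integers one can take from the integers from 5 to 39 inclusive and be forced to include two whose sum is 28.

Group the elements by complementary pair {x, 28−x}: {5,23}, {6,22}, {7,21}, …, giving 9 two-element pairs; the single value 14 (it cannot pair with itself since the integers are distinct); and 16 integers whose partner 28−x falls outside [5,39].
By pigeonhole, treating each of those 26 groups as a pigeonhole, one can pick one integer per group — 26 integers — with no two summing to 28.
The 27th integer lands in an occupied pair, forcing a sum of 28.

27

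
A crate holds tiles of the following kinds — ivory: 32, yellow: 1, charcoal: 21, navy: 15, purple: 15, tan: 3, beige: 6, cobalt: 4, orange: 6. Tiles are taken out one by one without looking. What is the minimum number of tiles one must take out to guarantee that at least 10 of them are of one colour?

An adversary could hand out at most 9 tiles per colour (5 colours run out sooner): 9 + 1 + 9 + 9 + 9 + 3 + 6 + 4 + 6 = 56 tiles and still no colour has 10.
One more tile lands in a colour already at 9, so 57 draws are enough and 56 are not.

57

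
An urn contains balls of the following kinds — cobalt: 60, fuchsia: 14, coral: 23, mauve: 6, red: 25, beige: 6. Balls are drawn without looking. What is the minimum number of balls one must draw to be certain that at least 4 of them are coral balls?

115

In the worst case for collecting coral balls, every non-coral ball comes out first.
There are 60 + 14 + 6 + 25 + 6 = 111 non-coral balls altogether.
After those, each further ball must be coral, so 111 + 4 = 115 draws guarantee 4 coral balls.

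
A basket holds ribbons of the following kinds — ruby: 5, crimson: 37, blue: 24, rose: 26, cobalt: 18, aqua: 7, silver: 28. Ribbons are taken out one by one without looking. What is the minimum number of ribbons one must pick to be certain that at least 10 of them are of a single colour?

58

An adversary could hand out at most 9 ribbons per colour (ruby, aqua run out sooner): 5 + 9 + 9 + 9 + 9 + 7 + 9 = 57 ribbons and still no colour has 10.
By pigeonhole, one more ribbon lands in a colour already at 9, so 58 draws are enough and 57 are not.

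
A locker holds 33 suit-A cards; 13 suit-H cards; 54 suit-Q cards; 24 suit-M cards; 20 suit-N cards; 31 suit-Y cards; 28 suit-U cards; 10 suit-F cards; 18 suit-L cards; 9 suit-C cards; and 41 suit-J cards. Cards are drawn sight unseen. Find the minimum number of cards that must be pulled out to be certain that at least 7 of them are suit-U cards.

In the worst case for collecting suit-U cards, every non-suit-U card comes out first.
There are 33 + 13 + 54 + 24 + 20 + 31 + 10 + 18 + 9 + 41 = 253 non-suit-U cards altogether.
After those, each further card must be suit-U, so 253 + 7 = 260 draws guarantee 7 suit-U cards.

260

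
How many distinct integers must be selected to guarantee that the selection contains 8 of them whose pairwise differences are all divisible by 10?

Integers whose pairwise differences are multiples of 10 are exactly those sharing a remainder mod 10. The 10 residue classes mod 10 are the pigeonholes.
With 70 integers one could put 7 in each residue class and have no class reach 8.
The 71st integer pushes some class to 8, so 10·7 + 1 = 71.

71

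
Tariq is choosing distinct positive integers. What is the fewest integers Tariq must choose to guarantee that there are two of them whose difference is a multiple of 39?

40

Integers whose pairwise differences are multiples of 39 are exactly those sharing a remainder mod 39. By pigeonhole, the 39 residue classes mod 39 are the pigeonholes.
With 39 integers one could put 1 in each residue class and have no class reach 2.
The 40th integer pushes some class to 2, so 39·1 + 1 = 40.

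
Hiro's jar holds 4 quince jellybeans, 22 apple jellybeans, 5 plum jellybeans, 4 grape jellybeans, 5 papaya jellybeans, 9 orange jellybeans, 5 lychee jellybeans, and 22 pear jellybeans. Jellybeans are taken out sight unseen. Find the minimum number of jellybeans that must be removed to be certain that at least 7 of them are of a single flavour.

42

Pigeonhole: the 8 flavours are the holes; the jellybeans drawn are the pigeons.
To avoid 7 of any one flavour, the worst case takes at most 6 of each flavour, or every jellybean of a flavour that has fewer than 6.
That gives 4 + 6 + 5 + 4 + 5 + 6 + 5 + 6 = 41 jellybeans with no flavour reaching 7.
The next jellybean forces some flavour to 7, so 41 + 1 = 42.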